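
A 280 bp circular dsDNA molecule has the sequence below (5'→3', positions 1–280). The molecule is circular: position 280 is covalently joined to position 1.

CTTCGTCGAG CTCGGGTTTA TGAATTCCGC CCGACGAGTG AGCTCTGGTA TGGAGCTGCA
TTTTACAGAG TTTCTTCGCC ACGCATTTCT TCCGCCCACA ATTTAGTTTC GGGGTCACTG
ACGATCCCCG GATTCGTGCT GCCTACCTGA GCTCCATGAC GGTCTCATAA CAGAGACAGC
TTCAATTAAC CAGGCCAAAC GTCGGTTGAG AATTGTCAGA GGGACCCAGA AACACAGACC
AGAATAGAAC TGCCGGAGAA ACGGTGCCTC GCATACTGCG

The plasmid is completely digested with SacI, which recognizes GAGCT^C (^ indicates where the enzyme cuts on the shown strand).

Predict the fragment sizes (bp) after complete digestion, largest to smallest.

139, 109, 32 bp

SacI sites (GAGCTC) start at positions 8, 40, 149.
SacI cuts after base 5 of each site (before the last base), so after positions 12, 44, 153.
Circular molecule, 3 cuts → 3 fragments:
  13–44 → 32 bp
  45–153 → 109 bp
  154–280 then 1–12 → 127 + 12 = 139 bp
Sorted largest to smallest: 139, 109, 32 bp.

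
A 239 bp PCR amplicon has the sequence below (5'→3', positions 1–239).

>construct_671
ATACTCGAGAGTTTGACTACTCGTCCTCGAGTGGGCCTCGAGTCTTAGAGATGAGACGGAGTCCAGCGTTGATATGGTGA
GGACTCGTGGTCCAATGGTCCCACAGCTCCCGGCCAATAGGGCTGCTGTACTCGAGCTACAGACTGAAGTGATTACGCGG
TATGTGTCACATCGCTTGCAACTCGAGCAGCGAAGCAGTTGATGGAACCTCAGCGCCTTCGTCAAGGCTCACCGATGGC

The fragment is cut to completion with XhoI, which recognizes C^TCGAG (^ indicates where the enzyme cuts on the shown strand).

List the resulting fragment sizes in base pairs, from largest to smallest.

XhoI sites (CTCGAG) start at positions 4, 26, 37, 131, 182.
XhoI cuts after the first base of each site, so after positions 4, 26, 37, 131, 182.
Linear molecule, 5 cuts → 6 fragments:
  1–4 → 4 bp
  5–26 → 22 bp
  27–37 → 11 bp
  38–131 → 94 bp
  132–182 → 51 bp
  183–239 → 57 bp
Sorted largest to smallest: 94, 57, 51, 22, 11, 4 bp.

94, 57, 51, 22, 11, 4 bp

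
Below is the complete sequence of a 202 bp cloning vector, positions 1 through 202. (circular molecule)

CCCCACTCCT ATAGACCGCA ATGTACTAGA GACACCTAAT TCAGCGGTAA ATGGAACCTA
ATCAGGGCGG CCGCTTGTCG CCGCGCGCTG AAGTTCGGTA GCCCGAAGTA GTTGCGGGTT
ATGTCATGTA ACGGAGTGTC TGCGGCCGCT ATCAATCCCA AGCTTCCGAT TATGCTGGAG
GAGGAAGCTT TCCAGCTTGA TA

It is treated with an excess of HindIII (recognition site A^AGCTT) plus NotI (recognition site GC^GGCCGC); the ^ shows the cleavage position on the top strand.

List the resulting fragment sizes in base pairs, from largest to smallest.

85, 75, 25, 17 bp

HindIII sites (AAGCTT) start at positions 160, 185.
HindIII cuts after the first base of each site, so after positions 160, 185.
NotI sites (GCGGCCGC) start at positions 67, 142.
NotI cuts after base 2 of each site, so after positions 68, 143.
Combined cut positions: 68, 143, 160, 185.
Circular molecule, 4 cuts → 4 fragments:
  69–143 → 75 bp
  144–160 → 17 bp
  161–185 → 25 bp
  186–202 then 1–68 → 17 + 68 = 85 bp
Sorted largest to smallest: 85, 75, 25, 17 bp.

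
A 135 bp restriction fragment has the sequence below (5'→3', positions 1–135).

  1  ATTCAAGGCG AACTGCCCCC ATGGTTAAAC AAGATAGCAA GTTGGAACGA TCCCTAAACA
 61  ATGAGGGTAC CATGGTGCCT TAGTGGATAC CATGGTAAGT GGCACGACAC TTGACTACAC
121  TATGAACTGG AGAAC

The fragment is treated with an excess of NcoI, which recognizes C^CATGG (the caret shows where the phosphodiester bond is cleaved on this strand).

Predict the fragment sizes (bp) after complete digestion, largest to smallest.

51, 45, 20, 19 bp

NcoI sites (CCATGG) start at positions 19, 70, 90.
NcoI cuts after the first base of each site, so after positions 19, 70, 90.
Linear molecule, 3 cuts → 4 fragments:
  1–19 → 19 bp
  20–70 → 51 bp
  71–90 → 20 bp
  91–135 → 45 bp
Sorted largest to smallest: 51, 45, 20, 19 bp.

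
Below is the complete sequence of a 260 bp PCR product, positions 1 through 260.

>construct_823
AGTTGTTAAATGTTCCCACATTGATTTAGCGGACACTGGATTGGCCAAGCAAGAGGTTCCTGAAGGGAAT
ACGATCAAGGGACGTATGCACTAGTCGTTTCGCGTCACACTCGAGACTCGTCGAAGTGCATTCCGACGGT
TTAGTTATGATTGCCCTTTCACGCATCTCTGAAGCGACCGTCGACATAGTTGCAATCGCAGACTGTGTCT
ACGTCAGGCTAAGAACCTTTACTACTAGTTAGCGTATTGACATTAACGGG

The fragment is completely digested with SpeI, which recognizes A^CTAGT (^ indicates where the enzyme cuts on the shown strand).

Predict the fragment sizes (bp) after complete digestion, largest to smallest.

SpeI sites (ACTAGT) start at positions 90, 234.
SpeI cuts after the first base of each site, so after positions 90, 234.
Linear molecule, 2 cuts → 3 fragments:
  1–90 → 90 bp
  91–234 → 144 bp
  235–260 → 26 bp
Sorted largest to smallest: 144, 90, 26 bp.

144, 90, 26 bp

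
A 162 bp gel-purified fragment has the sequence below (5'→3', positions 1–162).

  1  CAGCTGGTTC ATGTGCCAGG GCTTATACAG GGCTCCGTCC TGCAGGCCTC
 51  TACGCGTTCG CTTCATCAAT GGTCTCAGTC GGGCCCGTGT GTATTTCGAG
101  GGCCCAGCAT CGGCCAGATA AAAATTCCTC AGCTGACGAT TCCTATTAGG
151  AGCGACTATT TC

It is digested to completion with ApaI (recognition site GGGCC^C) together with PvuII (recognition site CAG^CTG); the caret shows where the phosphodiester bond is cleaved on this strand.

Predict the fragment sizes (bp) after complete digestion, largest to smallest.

ApaI sites (GGGCCC) start at positions 81, 100.
ApaI cuts after base 5 of each site (before the last base), so after positions 85, 104.
PvuII sites (CAGCTG) start at positions 1, 130.
PvuII cuts after base 3 of each site, so after positions 3, 132.
Combined cut positions: 3, 85, 104, 132.
Linear molecule, 4 cuts → 5 fragments:
  1–3 → 3 bp
  4–85 → 82 bp
  86–104 → 19 bp
  105–132 → 28 bp
  133–162 → 30 bp
Sorted largest to smallest: 82, 30, 28, 19, 3 bp.

82, 30, 28, 19, 3 bp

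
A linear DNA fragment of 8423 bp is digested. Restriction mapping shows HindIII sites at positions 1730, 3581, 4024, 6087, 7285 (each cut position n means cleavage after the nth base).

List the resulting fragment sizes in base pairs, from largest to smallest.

2063, 1851, 1730, 1198, 1138, 443 bp

Linear molecule, 5 cuts → 6 fragments:
  1730 − 0 = 1730 bp
  3581 − 1730 = 1851 bp
  4024 − 3581 = 443 bp
  6087 − 4024 = 2063 bp
  7285 − 6087 = 1198 bp
  8423 − 7285 = 1138 bp
Sorted largest to smallest: 2063, 1851, 1730, 1198, 1138, 443 bp.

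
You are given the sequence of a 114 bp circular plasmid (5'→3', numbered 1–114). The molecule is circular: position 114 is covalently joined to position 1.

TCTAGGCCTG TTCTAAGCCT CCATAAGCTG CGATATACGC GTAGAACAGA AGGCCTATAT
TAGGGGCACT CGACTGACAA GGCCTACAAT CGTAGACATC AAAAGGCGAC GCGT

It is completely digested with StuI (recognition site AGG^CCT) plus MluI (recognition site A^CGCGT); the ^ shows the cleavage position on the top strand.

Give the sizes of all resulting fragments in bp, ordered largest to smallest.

31, 29, 27, 16, 11 bp

StuI sites (AGGCCT) start at positions 4, 51, 80.
StuI cuts after base 3 of each site, so after positions 6, 53, 82.
MluI sites (ACGCGT) start at positions 37, 109.
MluI cuts after the first base of each site, so after positions 37, 109.
Combined cut positions: 6, 37, 53, 82, 109.
Circular molecule, 5 cuts → 5 fragments:
  7–37 → 31 bp
  38–53 → 16 bp
  54–82 → 29 bp
  83–109 → 27 bp
  110–114 then 1–6 → 5 + 6 = 11 bp
Sorted largest to smallest: 31, 29, 27, 16, 11 bp.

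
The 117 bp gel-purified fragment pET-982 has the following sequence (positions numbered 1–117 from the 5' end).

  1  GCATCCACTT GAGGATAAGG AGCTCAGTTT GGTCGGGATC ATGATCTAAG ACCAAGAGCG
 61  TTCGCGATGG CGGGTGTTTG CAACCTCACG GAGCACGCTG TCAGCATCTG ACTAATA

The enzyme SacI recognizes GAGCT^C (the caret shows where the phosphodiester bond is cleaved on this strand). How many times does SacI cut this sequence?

1

GAGCTC occurs starting at position 20.
SacI cuts at 1 site.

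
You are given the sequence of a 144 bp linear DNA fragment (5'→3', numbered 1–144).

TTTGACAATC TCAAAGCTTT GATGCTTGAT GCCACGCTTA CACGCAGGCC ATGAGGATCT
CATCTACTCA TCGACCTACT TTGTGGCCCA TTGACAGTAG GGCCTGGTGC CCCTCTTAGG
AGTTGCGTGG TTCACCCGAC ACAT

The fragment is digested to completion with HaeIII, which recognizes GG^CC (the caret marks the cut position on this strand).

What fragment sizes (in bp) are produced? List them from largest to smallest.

HaeIII sites (GGCC) start at positions 47, 85, 101.
HaeIII cuts after base 2 of each site, so after positions 48, 86, 102.
Linear molecule, 3 cuts → 4 fragments:
  1–48 → 48 bp
  49–86 → 38 bp
  87–102 → 16 bp
  103–144 → 42 bp
Sorted largest to smallest: 48, 42, 38, 16 bp.

48, 42, 38, 16 bp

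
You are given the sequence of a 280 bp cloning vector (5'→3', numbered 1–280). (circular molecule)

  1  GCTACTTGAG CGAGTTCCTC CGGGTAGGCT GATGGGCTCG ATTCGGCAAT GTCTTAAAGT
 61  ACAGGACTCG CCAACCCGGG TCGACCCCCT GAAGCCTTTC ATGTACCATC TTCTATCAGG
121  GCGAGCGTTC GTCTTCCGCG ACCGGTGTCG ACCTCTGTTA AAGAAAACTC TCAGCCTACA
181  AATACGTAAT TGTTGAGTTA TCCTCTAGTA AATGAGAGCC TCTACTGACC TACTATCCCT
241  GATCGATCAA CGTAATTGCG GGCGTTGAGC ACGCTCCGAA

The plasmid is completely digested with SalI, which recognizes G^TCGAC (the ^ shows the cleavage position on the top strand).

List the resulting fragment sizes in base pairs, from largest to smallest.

213, 67 bp

SalI sites (GTCGAC) start at positions 80, 147.
SalI cuts after the first base of each site, so after positions 80, 147.
Circular molecule, 2 cuts → 2 fragments:
  81–147 → 67 bp
  148–280 then 1–80 → 133 + 80 = 213 bp
Sorted largest to smallest: 213, 67 bp.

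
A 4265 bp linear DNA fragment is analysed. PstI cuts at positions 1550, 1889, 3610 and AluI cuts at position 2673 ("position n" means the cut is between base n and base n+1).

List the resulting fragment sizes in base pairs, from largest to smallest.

1550, 937, 784, 655, 339 bp

Combined cut positions (sorted): 1550, 1889, 2673, 3610.
Linear molecule, 4 cuts → 5 fragments:
  1550 − 0 = 1550 bp
  1889 − 1550 = 339 bp
  2673 − 1889 = 784 bp
  3610 − 2673 = 937 bp
  4265 − 3610 = 655 bp
Sorted largest to smallest: 1550, 937, 784, 655, 339 bp.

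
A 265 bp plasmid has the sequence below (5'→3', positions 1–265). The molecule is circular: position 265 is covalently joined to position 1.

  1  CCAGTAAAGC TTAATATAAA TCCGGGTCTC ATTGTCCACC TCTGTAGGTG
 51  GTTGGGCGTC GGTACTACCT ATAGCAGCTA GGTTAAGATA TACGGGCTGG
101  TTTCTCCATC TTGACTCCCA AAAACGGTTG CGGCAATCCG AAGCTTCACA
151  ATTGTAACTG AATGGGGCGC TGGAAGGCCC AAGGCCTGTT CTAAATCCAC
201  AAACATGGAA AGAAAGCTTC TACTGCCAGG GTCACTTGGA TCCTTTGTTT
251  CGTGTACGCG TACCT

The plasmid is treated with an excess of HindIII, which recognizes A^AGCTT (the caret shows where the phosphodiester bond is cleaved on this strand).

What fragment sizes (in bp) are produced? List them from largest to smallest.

134, 73, 58 bp

HindIII sites (AAGCTT) start at positions 7, 141, 214.
HindIII cuts after the first base of each site, so after positions 7, 141, 214.
Circular molecule, 3 cuts → 3 fragments:
  8–141 → 134 bp
  142–214 → 73 bp
  215–265 then 1–7 → 51 + 7 = 58 bp
Sorted largest to smallest: 134, 73, 58 bp.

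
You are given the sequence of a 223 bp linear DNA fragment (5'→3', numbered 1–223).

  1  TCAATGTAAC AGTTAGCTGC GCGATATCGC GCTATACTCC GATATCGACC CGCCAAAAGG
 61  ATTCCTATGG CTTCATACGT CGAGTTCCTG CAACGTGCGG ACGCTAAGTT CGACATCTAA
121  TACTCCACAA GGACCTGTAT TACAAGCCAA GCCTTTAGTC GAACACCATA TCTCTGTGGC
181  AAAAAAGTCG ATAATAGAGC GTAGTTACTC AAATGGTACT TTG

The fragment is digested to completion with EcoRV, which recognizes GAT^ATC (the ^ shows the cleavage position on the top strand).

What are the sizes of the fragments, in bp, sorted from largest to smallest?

EcoRV sites (GATATC) start at positions 23, 41.
EcoRV cuts after base 3 of each site, so after positions 25, 43.
Linear molecule, 2 cuts → 3 fragments:
  1–25 → 25 bp
  26–43 → 18 bp
  44–223 → 180 bp
Sorted largest to smallest: 180, 25, 18 bp.

180, 25, 18 bp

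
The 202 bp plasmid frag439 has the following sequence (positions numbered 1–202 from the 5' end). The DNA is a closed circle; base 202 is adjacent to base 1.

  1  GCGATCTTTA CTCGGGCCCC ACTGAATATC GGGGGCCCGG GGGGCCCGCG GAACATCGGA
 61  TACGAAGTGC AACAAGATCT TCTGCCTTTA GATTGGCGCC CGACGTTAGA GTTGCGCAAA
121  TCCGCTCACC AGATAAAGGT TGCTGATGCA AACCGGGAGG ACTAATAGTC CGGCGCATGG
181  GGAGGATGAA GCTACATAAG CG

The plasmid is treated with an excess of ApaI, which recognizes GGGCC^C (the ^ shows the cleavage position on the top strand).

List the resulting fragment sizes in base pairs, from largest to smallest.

ApaI sites (GGGCCC) start at positions 14, 33, 42.
ApaI cuts after base 5 of each site (before the last base), so after positions 18, 37, 46.
Circular molecule, 3 cuts → 3 fragments:
  19–37 → 19 bp
  38–46 → 9 bp
  47–202 then 1–18 → 156 + 18 = 174 bp
Sorted largest to smallest: 174, 19, 9 bp.

174, 19, 9 bp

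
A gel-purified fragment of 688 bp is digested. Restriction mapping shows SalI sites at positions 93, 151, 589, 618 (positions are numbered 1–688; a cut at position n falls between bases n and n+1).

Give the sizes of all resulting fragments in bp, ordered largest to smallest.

438, 93, 70, 58, 29 bp

Linear molecule, 4 cuts → 5 fragments:
  93 − 0 = 93 bp
  151 − 93 = 58 bp
  589 − 151 = 438 bp
  618 − 589 = 29 bp
  688 − 618 = 70 bp
Sorted largest to smallest: 438, 93, 70, 58, 29 bp.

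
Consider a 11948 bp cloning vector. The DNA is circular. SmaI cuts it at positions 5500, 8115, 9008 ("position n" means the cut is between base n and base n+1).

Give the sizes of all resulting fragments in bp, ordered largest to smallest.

8440, 2615, 893 bp

Circular molecule, 3 cuts → 3 fragments:
  8115 − 5500 = 2615 bp
  9008 − 8115 = 893 bp
  wrap: 11948 − 9008 + 5500 = 8440 bp
Sorted largest to smallest: 8440, 2615, 893 bp.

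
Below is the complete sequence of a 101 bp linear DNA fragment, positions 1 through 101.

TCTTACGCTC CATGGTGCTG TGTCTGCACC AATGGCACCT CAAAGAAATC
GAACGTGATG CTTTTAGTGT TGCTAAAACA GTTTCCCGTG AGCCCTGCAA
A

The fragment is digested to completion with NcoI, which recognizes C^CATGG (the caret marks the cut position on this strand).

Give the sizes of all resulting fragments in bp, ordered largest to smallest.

91, 10 bp

The NcoI site (CCATGG) starts at position 10.
NcoI cuts after the first base of each site, so after position 10.
Linear molecule, 1 cut → 2 fragments:
  1–10 → 10 bp
  11–101 → 91 bp
Sorted largest to smallest: 91, 10 bp.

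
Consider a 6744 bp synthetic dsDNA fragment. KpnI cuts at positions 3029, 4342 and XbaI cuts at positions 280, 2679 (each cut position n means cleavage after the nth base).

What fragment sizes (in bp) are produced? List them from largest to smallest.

2402, 2399, 1313, 350, 280 bp

Combined cut positions (sorted): 280, 2679, 3029, 4342.
Linear molecule, 4 cuts → 5 fragments:
  280 − 0 = 280 bp
  2679 − 280 = 2399 bp
  3029 − 2679 = 350 bp
  4342 − 3029 = 1313 bp
  6744 − 4342 = 2402 bp
Sorted largest to smallest: 2402, 2399, 1313, 350, 280 bp.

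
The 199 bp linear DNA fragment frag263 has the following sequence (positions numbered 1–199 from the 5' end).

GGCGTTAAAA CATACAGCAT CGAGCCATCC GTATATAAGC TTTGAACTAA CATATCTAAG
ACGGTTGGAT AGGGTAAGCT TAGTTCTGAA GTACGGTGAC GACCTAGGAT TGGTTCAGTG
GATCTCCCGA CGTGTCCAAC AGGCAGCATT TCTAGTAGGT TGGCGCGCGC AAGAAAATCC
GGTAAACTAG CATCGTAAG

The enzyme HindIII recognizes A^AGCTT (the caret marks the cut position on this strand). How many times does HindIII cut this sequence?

AAGCTT occurs starting at positions 37, 76.
HindIII cuts at 2 sites.

2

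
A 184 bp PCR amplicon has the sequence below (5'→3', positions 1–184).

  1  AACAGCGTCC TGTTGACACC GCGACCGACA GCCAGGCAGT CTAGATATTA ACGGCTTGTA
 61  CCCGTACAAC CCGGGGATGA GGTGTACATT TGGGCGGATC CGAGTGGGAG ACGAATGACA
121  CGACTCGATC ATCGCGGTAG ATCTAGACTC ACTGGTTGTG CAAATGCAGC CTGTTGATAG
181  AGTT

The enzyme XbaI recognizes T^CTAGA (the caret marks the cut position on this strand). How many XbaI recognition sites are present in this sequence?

2

TCTAGA occurs starting at positions 40, 142.
XbaI cuts at 2 sites.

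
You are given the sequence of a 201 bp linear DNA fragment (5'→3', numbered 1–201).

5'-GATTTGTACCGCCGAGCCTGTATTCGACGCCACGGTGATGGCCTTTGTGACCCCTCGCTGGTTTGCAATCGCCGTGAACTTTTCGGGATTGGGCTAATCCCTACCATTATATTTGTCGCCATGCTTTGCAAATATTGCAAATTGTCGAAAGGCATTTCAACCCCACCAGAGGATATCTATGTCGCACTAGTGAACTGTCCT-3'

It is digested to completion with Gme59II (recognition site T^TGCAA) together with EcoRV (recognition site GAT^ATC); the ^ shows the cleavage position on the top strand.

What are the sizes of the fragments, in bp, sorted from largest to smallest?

63, 63, 39, 27, 9 bp

Gme59II sites (TTGCAA) start at positions 63, 126, 135.
Gme59II cuts after the first base of each site, so after positions 63, 126, 135.
The EcoRV site (GATATC) starts at position 172.
EcoRV cuts after base 3 of each site, so after position 174.
Combined cut positions: 63, 126, 135, 174.
Linear molecule, 4 cuts → 5 fragments:
  1–63 → 63 bp
  64–126 → 63 bp
  127–135 → 9 bp
  136–174 → 39 bp
  175–201 → 27 bp
Sorted largest to smallest: 63, 63, 39, 27, 9 bp.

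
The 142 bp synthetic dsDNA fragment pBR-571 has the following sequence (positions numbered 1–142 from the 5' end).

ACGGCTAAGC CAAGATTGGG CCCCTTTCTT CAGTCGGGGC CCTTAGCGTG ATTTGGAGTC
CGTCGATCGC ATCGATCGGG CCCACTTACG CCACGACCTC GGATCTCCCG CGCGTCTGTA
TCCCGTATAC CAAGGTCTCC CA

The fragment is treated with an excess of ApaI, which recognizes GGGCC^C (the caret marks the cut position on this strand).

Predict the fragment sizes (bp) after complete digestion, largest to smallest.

ApaI sites (GGGCCC) start at positions 18, 37, 78.
ApaI cuts after base 5 of each site (before the last base), so after positions 22, 41, 82.
Linear molecule, 3 cuts → 4 fragments:
  1–22 → 22 bp
  23–41 → 19 bp
  42–82 → 41 bp
  83–142 → 60 bp
Sorted largest to smallest: 60, 41, 22, 19 bp.

60, 41, 22, 19 bp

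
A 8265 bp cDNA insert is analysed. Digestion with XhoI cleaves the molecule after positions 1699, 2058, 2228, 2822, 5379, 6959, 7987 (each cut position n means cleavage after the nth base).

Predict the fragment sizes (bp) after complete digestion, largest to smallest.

2557, 1699, 1580, 1028, 594, 359, 278, 170 bp

Linear molecule, 7 cuts → 8 fragments:
  1699 − 0 = 1699 bp
  2058 − 1699 = 359 bp
  2228 − 2058 = 170 bp
  2822 − 2228 = 594 bp
  5379 − 2822 = 2557 bp
  6959 − 5379 = 1580 bp
  7987 − 6959 = 1028 bp
  8265 − 7987 = 278 bp
Sorted largest to smallest: 2557, 1699, 1580, 1028, 594, 359, 278, 170 bp.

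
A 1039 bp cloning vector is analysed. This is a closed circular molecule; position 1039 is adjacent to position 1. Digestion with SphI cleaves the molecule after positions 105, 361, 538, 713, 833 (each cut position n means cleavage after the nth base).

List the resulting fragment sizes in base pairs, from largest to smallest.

Circular molecule, 5 cuts → 5 fragments:
  361 − 105 = 256 bp
  538 − 361 = 177 bp
  713 − 538 = 175 bp
  833 − 713 = 120 bp
  wrap: 1039 − 833 + 105 = 311 bp
Sorted largest to smallest: 311, 256, 177, 175, 120 bp.

311, 256, 177, 175, 120 bp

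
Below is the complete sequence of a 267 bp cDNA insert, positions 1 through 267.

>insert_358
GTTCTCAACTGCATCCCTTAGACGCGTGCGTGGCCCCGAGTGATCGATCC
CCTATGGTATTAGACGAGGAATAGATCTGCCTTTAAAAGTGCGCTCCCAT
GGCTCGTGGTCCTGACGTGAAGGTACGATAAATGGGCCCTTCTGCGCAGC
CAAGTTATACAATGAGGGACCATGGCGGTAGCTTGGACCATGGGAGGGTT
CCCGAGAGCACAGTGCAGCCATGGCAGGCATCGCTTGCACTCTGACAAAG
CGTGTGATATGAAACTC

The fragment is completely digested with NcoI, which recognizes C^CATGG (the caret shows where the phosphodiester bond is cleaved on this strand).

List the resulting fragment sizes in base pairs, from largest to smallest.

97, 73, 48, 31, 18 bp

NcoI sites (CCATGG) start at positions 97, 170, 188, 219.
NcoI cuts after the first base of each site, so after positions 97, 170, 188, 219.
Linear molecule, 4 cuts → 5 fragments:
  1–97 → 97 bp
  98–170 → 73 bp
  171–188 → 18 bp
  189–219 → 31 bp
  220–267 → 48 bp
Sorted largest to smallest: 97, 73, 48, 31, 18 bp.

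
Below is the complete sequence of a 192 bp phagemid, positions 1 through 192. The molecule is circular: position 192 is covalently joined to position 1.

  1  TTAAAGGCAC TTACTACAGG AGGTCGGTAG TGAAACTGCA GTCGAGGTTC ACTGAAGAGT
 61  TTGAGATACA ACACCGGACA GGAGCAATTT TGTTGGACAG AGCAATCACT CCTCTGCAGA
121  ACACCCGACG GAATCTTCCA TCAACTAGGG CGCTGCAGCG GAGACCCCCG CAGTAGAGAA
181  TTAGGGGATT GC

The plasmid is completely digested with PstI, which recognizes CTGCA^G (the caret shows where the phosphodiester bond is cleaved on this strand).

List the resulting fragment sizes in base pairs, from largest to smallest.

PstI sites (CTGCAG) start at positions 36, 114, 153.
PstI cuts after base 5 of each site (before the last base), so after positions 40, 118, 157.
Circular molecule, 3 cuts → 3 fragments:
  41–118 → 78 bp
  119–157 → 39 bp
  158–192 then 1–40 → 35 + 40 = 75 bp
Sorted largest to smallest: 78, 75, 39 bp.

78, 75, 39 bp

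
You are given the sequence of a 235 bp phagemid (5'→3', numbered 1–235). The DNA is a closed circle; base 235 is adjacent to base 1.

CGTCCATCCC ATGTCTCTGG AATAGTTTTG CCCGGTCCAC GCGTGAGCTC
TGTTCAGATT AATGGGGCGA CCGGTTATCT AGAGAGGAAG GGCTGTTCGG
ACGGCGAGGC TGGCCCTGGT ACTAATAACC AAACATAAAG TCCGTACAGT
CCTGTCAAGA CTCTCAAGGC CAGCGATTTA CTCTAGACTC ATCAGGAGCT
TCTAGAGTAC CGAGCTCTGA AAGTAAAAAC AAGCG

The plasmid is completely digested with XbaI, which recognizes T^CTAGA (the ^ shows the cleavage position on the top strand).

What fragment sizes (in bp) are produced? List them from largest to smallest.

XbaI sites (TCTAGA) start at positions 78, 182, 201.
XbaI cuts after the first base of each site, so after positions 78, 182, 201.
Circular molecule, 3 cuts → 3 fragments:
  79–182 → 104 bp
  183–201 → 19 bp
  202–235 then 1–78 → 34 + 78 = 112 bp
Sorted largest to smallest: 112, 104, 19 bp.

112, 104, 19 bp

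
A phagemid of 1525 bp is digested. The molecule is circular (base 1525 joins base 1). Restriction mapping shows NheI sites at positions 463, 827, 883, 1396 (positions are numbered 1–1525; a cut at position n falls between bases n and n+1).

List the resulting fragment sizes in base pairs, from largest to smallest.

592, 513, 364, 56 bp

Circular molecule, 4 cuts → 4 fragments:
  827 − 463 = 364 bp
  883 − 827 = 56 bp
  1396 − 883 = 513 bp
  wrap: 1525 − 1396 + 463 = 592 bp
Sorted largest to smallest: 592, 513, 364, 56 bp.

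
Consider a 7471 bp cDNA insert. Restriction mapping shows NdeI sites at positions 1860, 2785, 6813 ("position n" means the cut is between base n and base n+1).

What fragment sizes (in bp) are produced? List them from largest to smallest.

Linear molecule, 3 cuts → 4 fragments:
  1860 − 0 = 1860 bp
  2785 − 1860 = 925 bp
  6813 − 2785 = 4028 bp
  7471 − 6813 = 658 bp
Sorted largest to smallest: 4028, 1860, 925, 658 bp.

4028, 1860, 925, 658 bp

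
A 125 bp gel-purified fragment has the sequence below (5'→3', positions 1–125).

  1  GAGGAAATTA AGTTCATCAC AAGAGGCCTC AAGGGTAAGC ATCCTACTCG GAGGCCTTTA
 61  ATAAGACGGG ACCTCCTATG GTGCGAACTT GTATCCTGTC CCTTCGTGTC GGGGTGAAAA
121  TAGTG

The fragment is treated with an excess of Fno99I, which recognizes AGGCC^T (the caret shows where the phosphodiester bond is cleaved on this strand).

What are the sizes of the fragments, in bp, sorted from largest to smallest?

69, 28, 28 bp

Fno99I sites (AGGCCT) start at positions 24, 52.
Fno99I cuts after base 5 of each site (before the last base), so after positions 28, 56.
Linear molecule, 2 cuts → 3 fragments:
  1–28 → 28 bp
  29–56 → 28 bp
  57–125 → 69 bp
Sorted largest to smallest: 69, 28, 28 bp.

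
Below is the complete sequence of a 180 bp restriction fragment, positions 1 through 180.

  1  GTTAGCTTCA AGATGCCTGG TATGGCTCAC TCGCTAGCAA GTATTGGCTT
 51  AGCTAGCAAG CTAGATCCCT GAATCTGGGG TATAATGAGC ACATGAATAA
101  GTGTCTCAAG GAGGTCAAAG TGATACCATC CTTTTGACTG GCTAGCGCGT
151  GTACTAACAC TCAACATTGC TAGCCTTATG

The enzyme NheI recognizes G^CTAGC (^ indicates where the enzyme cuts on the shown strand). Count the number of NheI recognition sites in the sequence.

GCTAGC occurs starting at positions 33, 52, 141, 169.
NheI cuts at 4 sites.

4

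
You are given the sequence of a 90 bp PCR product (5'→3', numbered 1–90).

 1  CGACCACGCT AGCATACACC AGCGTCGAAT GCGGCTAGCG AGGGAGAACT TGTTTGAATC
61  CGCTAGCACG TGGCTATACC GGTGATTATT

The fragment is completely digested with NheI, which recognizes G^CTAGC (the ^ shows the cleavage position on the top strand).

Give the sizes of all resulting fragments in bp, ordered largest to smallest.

28, 28, 26, 8 bp

NheI sites (GCTAGC) start at positions 8, 34, 62.
NheI cuts after the first base of each site, so after positions 8, 34, 62.
Linear molecule, 3 cuts → 4 fragments:
  1–8 → 8 bp
  9–34 → 26 bp
  35–62 → 28 bp
  63–90 → 28 bp
Sorted largest to smallest: 28, 28, 26, 8 bp.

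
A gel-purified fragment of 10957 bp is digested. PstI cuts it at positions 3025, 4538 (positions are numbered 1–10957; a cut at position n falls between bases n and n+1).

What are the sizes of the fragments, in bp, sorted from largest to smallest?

Linear molecule, 2 cuts → 3 fragments:
  3025 − 0 = 3025 bp
  4538 − 3025 = 1513 bp
  10957 − 4538 = 6419 bp
Sorted largest to smallest: 6419, 3025, 1513 bp.

6419, 3025, 1513 bp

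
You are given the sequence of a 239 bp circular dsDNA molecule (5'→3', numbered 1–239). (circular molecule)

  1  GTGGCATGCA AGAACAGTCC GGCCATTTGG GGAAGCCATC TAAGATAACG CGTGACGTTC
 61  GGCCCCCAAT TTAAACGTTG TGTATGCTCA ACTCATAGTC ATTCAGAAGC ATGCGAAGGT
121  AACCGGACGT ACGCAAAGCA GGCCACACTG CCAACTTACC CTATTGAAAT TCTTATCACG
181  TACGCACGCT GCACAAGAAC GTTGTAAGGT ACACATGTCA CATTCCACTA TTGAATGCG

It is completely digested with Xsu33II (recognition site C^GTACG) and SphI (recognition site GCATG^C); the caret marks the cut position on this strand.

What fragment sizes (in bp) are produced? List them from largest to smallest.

105, 68, 51, 15 bp

Xsu33II sites (CGTACG) start at positions 128, 179.
Xsu33II cuts after the first base of each site, so after positions 128, 179.
SphI sites (GCATGC) start at positions 4, 109.
SphI cuts after base 5 of each site (before the last base), so after positions 8, 113.
Combined cut positions: 8, 113, 128, 179.
Circular molecule, 4 cuts → 4 fragments:
  9–113 → 105 bp
  114–128 → 15 bp
  129–179 → 51 bp
  180–239 then 1–8 → 60 + 8 = 68 bp
Sorted largest to smallest: 105, 68, 51, 15 bp.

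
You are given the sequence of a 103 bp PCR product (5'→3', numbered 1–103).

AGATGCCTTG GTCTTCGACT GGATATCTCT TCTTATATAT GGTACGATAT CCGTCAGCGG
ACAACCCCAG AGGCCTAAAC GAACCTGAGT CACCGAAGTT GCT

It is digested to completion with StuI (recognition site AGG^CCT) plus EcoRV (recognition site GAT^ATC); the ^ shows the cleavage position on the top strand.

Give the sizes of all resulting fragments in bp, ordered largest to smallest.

30, 25, 24, 24 bp

The StuI site (AGGCCT) starts at position 71.
StuI cuts after base 3 of each site, so after position 73.
EcoRV sites (GATATC) start at positions 22, 46.
EcoRV cuts after base 3 of each site, so after positions 24, 48.
Combined cut positions: 24, 48, 73.
Linear molecule, 3 cuts → 4 fragments:
  1–24 → 24 bp
  25–48 → 24 bp
  49–73 → 25 bp
  74–103 → 30 bp
Sorted largest to smallest: 30, 25, 24, 24 bp.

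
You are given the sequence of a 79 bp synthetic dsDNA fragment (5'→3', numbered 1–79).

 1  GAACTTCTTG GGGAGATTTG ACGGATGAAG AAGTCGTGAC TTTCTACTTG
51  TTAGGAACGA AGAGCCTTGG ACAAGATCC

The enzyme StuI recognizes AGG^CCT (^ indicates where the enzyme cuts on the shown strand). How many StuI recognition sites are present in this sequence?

No occurrence of AGGCCT is present in the sequence.
StuI does not cut: 0 sites.

0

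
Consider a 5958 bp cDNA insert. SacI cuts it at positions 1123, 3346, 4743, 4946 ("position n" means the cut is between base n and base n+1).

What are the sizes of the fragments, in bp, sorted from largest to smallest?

Linear molecule, 4 cuts → 5 fragments:
  1123 − 0 = 1123 bp
  3346 − 1123 = 2223 bp
  4743 − 3346 = 1397 bp
  4946 − 4743 = 203 bp
  5958 − 4946 = 1012 bp
Sorted largest to smallest: 2223, 1397, 1123, 1012, 203 bp.

2223, 1397, 1123, 1012, 203 bp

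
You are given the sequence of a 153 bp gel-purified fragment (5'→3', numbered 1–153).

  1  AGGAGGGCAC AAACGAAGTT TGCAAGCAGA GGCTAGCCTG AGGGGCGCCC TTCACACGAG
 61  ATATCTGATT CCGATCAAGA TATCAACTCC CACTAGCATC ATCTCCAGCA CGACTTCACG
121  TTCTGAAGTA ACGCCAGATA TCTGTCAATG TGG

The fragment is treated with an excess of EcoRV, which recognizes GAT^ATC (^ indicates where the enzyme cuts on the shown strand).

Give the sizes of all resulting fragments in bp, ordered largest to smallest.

EcoRV sites (GATATC) start at positions 60, 79, 137.
EcoRV cuts after base 3 of each site, so after positions 62, 81, 139.
Linear molecule, 3 cuts → 4 fragments:
  1–62 → 62 bp
  63–81 → 19 bp
  82–139 → 58 bp
  140–153 → 14 bp
Sorted largest to smallest: 62, 58, 19, 14 bp.

62, 58, 19, 14 bp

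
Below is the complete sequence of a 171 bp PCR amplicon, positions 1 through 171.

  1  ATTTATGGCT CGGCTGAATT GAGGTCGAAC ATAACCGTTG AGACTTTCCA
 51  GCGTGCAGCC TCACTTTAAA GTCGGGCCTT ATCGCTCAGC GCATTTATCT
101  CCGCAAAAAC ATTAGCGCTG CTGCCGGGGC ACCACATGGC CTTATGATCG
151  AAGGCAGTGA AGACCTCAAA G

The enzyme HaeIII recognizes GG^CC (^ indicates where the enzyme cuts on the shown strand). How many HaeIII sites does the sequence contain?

2

GGCC occurs starting at positions 75, 138.
HaeIII cuts at 2 sites.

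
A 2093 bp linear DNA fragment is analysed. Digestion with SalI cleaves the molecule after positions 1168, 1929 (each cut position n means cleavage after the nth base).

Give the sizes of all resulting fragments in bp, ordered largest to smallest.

Linear molecule, 2 cuts → 3 fragments:
  1168 − 0 = 1168 bp
  1929 − 1168 = 761 bp
  2093 − 1929 = 164 bp
Sorted largest to smallest: 1168, 761, 164 bp.

1168, 761, 164 bp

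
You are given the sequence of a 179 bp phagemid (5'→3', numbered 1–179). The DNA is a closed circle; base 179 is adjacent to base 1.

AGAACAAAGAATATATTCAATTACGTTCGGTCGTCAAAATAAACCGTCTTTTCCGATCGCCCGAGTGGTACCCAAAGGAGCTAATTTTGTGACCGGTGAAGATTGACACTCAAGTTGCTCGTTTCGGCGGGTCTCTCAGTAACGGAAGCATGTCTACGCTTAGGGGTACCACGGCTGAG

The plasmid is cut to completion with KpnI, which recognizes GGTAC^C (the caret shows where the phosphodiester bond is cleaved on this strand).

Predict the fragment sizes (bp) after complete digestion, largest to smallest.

98, 81 bp

KpnI sites (GGTACC) start at positions 67, 165.
KpnI cuts after base 5 of each site (before the last base), so after positions 71, 169.
Circular molecule, 2 cuts → 2 fragments:
  72–169 → 98 bp
  170–179 then 1–71 → 10 + 71 = 81 bp
Sorted largest to smallest: 98, 81 bp.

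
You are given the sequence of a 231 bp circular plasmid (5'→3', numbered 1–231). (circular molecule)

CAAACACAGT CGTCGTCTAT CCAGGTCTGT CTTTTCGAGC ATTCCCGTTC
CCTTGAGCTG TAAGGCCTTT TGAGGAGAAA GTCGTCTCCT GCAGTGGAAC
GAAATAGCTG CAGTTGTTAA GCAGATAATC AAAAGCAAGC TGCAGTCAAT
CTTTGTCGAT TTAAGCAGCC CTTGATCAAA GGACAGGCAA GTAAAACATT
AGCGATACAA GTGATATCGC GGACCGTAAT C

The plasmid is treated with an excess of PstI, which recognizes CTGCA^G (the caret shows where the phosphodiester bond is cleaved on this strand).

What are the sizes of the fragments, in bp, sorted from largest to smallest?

PstI sites (CTGCAG) start at positions 89, 108, 140.
PstI cuts after base 5 of each site (before the last base), so after positions 93, 112, 144.
Circular molecule, 3 cuts → 3 fragments:
  94–112 → 19 bp
  113–144 → 32 bp
  145–231 then 1–93 → 87 + 93 = 180 bp
Sorted largest to smallest: 180, 32, 19 bp.

180, 32, 19 bp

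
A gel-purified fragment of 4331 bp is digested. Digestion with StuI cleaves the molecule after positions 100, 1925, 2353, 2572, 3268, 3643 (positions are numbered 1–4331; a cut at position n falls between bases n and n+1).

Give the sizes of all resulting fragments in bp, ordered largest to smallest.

Linear molecule, 6 cuts → 7 fragments:
  100 − 0 = 100 bp
  1925 − 100 = 1825 bp
  2353 − 1925 = 428 bp
  2572 − 2353 = 219 bp
  3268 − 2572 = 696 bp
  3643 − 3268 = 375 bp
  4331 − 3643 = 688 bp
Sorted largest to smallest: 1825, 696, 688, 428, 375, 219, 100 bp.

1825, 696, 688, 428, 375, 219, 100 bp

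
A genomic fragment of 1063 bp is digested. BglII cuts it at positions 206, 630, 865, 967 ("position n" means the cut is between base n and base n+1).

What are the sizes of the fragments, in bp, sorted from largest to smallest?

Linear molecule, 4 cuts → 5 fragments:
  206 − 0 = 206 bp
  630 − 206 = 424 bp
  865 − 630 = 235 bp
  967 − 865 = 102 bp
  1063 − 967 = 96 bp
Sorted largest to smallest: 424, 235, 206, 102, 96 bp.

424, 235, 206, 102, 96 bp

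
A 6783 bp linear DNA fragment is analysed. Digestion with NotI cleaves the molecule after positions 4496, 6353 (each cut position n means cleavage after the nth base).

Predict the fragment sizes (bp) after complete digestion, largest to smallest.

Linear molecule, 2 cuts → 3 fragments:
  4496 − 0 = 4496 bp
  6353 − 4496 = 1857 bp
  6783 − 6353 = 430 bp
Sorted largest to smallest: 4496, 1857, 430 bp.

4496, 1857, 430 bp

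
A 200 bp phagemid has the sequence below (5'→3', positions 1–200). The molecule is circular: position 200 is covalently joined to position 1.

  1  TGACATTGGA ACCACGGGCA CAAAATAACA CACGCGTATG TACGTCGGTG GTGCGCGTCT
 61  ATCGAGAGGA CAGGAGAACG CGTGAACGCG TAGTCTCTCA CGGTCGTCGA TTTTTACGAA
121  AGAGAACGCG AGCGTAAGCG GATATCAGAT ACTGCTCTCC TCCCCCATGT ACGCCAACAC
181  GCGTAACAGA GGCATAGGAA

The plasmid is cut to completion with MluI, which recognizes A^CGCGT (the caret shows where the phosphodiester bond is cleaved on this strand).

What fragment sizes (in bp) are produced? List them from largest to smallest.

MluI sites (ACGCGT) start at positions 32, 78, 86, 179.
MluI cuts after the first base of each site, so after positions 32, 78, 86, 179.
Circular molecule, 4 cuts → 4 fragments:
  33–78 → 46 bp
  79–86 → 8 bp
  87–179 → 93 bp
  180–200 then 1–32 → 21 + 32 = 53 bp
Sorted largest to smallest: 93, 53, 46, 8 bp.

93, 53, 46, 8 bp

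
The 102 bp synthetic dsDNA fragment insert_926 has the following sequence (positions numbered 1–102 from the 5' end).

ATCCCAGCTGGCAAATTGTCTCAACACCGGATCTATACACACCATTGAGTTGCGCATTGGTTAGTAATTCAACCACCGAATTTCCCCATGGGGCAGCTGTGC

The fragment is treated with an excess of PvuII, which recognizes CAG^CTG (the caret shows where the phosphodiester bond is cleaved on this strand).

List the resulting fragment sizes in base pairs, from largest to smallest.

PvuII sites (CAGCTG) start at positions 5, 94.
PvuII cuts after base 3 of each site, so after positions 7, 96.
Linear molecule, 2 cuts → 3 fragments:
  1–7 → 7 bp
  8–96 → 89 bp
  97–102 → 6 bp
Sorted largest to smallest: 89, 7, 6 bp.

89, 7, 6 bp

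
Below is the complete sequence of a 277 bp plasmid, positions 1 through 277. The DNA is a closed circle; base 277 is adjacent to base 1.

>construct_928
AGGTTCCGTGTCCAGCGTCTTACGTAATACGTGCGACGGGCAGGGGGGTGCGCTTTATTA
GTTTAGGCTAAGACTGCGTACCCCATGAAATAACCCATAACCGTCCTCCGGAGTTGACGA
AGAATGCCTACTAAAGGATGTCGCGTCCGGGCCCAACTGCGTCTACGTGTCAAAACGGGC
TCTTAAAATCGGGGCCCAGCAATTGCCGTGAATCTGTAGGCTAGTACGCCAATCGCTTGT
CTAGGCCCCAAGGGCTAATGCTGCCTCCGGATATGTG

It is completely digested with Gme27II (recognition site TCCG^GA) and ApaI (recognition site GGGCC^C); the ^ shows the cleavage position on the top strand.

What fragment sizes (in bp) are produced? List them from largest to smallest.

Gme27II sites (TCCGGA) start at positions 107, 266.
Gme27II cuts after base 4 of each site, so after positions 110, 269.
ApaI sites (GGGCCC) start at positions 149, 192.
ApaI cuts after base 5 of each site (before the last base), so after positions 153, 196.
Combined cut positions: 110, 153, 196, 269.
Circular molecule, 4 cuts → 4 fragments:
  111–153 → 43 bp
  154–196 → 43 bp
  197–269 → 73 bp
  270–277 then 1–110 → 8 + 110 = 118 bp
Sorted largest to smallest: 118, 73, 43, 43 bp.

118, 73, 43, 43 bp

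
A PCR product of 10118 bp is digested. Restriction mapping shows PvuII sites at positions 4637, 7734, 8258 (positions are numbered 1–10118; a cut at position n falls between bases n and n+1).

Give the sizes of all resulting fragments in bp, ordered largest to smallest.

Linear molecule, 3 cuts → 4 fragments:
  4637 − 0 = 4637 bp
  7734 − 4637 = 3097 bp
  8258 − 7734 = 524 bp
  10118 − 8258 = 1860 bp
Sorted largest to smallest: 4637, 3097, 1860, 524 bp.

4637, 3097, 1860, 524 bp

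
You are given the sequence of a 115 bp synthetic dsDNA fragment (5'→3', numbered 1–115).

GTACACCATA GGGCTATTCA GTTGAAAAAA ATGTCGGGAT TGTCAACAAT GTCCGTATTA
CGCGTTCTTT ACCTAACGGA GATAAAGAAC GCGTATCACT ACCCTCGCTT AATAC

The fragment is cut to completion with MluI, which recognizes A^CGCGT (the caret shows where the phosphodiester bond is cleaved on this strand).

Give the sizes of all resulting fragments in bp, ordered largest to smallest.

60, 29, 26 bp

MluI sites (ACGCGT) start at positions 60, 89.
MluI cuts after the first base of each site, so after positions 60, 89.
Linear molecule, 2 cuts → 3 fragments:
  1–60 → 60 bp
  61–89 → 29 bp
  90–115 → 26 bp
Sorted largest to smallest: 60, 29, 26 bp.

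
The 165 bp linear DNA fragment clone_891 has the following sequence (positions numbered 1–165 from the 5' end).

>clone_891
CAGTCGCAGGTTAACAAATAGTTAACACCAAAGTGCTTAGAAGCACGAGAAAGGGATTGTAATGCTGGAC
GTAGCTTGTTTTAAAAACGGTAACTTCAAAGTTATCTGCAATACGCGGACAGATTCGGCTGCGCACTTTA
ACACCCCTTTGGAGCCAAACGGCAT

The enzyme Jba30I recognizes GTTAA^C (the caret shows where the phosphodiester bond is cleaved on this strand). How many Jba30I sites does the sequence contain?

2

GTTAAC occurs starting at positions 10, 21.
Jba30I cuts at 2 sites.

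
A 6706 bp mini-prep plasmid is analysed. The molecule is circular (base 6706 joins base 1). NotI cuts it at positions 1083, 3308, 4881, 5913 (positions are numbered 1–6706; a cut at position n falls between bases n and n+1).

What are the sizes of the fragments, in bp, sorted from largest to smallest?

2225, 1876, 1573, 1032 bp

Circular molecule, 4 cuts → 4 fragments:
  3308 − 1083 = 2225 bp
  4881 − 3308 = 1573 bp
  5913 − 4881 = 1032 bp
  wrap: 6706 − 5913 + 1083 = 1876 bp
Sorted largest to smallest: 2225, 1876, 1573, 1032 bp.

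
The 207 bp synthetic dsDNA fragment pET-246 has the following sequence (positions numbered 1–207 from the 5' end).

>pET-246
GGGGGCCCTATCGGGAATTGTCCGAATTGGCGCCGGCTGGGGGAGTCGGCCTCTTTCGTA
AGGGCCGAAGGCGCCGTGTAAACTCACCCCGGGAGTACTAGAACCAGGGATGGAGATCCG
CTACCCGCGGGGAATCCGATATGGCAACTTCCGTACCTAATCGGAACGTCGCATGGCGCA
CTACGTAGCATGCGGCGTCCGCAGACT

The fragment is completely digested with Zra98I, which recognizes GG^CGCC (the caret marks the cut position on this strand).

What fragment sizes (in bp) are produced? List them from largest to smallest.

Zra98I sites (GGCGCC) start at positions 29, 70.
Zra98I cuts after base 2 of each site, so after positions 30, 71.
Linear molecule, 2 cuts → 3 fragments:
  1–30 → 30 bp
  31–71 → 41 bp
  72–207 → 136 bp
Sorted largest to smallest: 136, 41, 30 bp.

136, 41, 30 bp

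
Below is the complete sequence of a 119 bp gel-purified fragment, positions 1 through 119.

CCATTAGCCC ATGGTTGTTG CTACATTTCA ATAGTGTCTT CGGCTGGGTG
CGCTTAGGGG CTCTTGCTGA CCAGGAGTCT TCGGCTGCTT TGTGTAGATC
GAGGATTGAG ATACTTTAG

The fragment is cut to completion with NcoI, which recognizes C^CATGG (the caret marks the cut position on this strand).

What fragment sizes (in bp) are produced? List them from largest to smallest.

The NcoI site (CCATGG) starts at position 9.
NcoI cuts after the first base of each site, so after position 9.
Linear molecule, 1 cut → 2 fragments:
  1–9 → 9 bp
  10–119 → 110 bp
Sorted largest to smallest: 110, 9 bp.

110, 9 bp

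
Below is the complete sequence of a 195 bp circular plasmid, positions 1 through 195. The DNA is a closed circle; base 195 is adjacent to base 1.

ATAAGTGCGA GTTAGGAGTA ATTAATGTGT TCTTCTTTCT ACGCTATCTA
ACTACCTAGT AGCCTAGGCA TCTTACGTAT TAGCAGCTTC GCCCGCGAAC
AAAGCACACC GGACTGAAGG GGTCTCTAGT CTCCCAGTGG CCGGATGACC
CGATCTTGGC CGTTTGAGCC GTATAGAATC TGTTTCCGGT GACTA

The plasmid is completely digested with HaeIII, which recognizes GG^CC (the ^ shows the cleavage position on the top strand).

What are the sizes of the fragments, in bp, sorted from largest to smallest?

176, 19 bp

HaeIII sites (GGCC) start at positions 139, 158.
HaeIII cuts after base 2 of each site, so after positions 140, 159.
Circular molecule, 2 cuts → 2 fragments:
  141–159 → 19 bp
  160–195 then 1–140 → 36 + 140 = 176 bp
Sorted largest to smallest: 176, 19 bp.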